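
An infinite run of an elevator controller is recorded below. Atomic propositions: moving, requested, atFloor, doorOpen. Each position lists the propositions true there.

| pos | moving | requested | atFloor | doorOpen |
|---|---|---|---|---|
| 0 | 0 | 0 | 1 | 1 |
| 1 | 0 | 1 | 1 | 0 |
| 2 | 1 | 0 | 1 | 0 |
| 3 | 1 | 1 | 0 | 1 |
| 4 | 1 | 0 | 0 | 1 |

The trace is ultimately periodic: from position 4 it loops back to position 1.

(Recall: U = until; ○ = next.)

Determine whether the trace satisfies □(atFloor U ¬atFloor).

Yes

atFloor U ¬atFloor holds at every position 0..4, and those are all positions ever visited, so □(atFloor U ¬atFloor) holds.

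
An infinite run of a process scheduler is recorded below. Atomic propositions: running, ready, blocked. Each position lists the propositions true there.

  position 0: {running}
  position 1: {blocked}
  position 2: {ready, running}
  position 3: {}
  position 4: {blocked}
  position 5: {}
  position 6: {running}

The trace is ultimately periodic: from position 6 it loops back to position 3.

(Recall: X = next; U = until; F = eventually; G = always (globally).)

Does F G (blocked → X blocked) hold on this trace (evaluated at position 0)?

Does not hold

G (blocked → X blocked) is false at every position 0..6, so it never becomes true and F G (blocked → X blocked) fails.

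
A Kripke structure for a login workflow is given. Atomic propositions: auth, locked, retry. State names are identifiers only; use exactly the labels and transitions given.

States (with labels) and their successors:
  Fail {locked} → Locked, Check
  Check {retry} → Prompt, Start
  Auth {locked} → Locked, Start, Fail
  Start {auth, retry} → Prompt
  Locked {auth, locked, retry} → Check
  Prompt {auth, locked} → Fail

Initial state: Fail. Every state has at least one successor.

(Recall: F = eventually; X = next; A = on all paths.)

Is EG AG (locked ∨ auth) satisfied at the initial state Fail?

Violated

States satisfying AG (locked ∨ auth): ∅.
States satisfying EG AG (locked ∨ auth): ∅.
No suitable path/successor from Fail witnesses the formula.
Fail ∉ Sat(EG AG (locked ∨ auth)).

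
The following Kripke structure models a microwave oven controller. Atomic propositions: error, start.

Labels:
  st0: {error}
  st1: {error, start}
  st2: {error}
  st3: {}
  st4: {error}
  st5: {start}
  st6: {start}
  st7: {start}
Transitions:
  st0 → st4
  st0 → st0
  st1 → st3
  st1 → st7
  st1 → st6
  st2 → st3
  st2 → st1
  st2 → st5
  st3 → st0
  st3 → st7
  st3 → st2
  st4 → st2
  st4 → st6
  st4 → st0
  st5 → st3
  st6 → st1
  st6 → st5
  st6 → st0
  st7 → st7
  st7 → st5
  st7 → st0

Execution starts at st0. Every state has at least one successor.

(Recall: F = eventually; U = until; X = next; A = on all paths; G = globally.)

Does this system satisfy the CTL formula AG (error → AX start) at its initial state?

Violated

States satisfying error → AX start: {st3, st5, st6, st7}.
States satisfying AG (error → AX start): ∅.
st0 is reachable from st0 and violates error → AX start, so AG fails at st0.
st0 ∉ Sat(AG (error → AX start)).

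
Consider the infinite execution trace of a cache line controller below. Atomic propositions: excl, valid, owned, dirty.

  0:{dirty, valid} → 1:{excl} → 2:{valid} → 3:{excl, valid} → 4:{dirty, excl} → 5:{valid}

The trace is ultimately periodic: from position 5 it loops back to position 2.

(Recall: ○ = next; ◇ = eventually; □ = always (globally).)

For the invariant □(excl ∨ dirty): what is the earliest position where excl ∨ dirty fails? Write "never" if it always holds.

2

Check excl ∨ dirty at each position in order: 0 ✓, 1 ✓.
At position 2 the labels are {valid}, so excl ∨ dirty is false there. This is the first violation.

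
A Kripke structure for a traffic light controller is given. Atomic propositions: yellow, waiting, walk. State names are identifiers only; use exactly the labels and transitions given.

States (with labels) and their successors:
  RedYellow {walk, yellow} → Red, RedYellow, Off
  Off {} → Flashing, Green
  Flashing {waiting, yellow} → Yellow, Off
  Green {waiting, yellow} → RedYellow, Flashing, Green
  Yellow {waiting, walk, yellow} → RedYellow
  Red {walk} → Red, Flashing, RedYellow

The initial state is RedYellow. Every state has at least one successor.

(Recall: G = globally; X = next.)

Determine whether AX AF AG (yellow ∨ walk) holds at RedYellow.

States satisfying AF AG (yellow ∨ walk): ∅.
States satisfying AX AF AG (yellow ∨ walk): ∅.
RedYellow ∉ Sat(AX AF AG (yellow ∨ walk)).

Violated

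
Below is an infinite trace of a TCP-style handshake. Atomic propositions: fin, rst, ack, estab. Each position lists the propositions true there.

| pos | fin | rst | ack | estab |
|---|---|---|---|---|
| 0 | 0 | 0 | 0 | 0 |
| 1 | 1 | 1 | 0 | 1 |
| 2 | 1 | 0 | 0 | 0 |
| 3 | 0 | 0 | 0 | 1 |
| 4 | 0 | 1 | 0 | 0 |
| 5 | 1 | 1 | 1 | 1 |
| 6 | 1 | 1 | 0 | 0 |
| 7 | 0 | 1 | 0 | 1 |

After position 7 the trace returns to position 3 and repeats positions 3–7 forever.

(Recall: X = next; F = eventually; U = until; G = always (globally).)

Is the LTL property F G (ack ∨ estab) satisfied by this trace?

G (ack ∨ estab) is false at every position 0..7, so it never becomes true and F G (ack ∨ estab) fails.

Violated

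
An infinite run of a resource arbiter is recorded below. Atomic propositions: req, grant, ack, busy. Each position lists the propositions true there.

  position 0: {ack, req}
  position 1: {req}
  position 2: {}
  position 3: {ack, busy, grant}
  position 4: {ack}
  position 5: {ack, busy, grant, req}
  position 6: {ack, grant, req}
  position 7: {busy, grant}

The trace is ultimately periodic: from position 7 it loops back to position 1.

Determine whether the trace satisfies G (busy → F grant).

Holds

busy → F grant holds at every position 0..7, and those are all positions ever visited, so G (busy → F grant) holds.
Positions where busy holds: 3, 5, 7.
Check F grant at each: 3→ok, 5→ok, 7→ok.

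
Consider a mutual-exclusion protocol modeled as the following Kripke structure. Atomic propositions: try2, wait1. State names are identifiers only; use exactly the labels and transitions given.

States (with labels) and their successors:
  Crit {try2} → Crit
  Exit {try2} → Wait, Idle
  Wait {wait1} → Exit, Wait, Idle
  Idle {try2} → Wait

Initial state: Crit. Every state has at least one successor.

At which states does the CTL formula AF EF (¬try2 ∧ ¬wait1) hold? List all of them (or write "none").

States satisfying EF (¬try2 ∧ ¬wait1): ∅.
States satisfying AF EF (¬try2 ∧ ¬wait1): ∅.

none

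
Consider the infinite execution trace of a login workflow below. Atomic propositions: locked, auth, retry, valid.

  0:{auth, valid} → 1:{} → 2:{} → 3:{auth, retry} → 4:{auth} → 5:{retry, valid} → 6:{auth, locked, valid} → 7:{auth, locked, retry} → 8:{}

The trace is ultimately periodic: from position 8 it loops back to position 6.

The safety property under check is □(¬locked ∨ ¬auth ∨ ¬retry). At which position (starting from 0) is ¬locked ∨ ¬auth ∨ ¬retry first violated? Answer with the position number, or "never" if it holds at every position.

Check ¬locked ∨ ¬auth ∨ ¬retry at each position in order: 0 ✓, 1 ✓, 2 ✓, 3 ✓, 4 ✓, 5 ✓, 6 ✓.
At position 7 the labels are {auth, locked, retry}, so ¬locked ∨ ¬auth ∨ ¬retry is false there. This is the first violation.

7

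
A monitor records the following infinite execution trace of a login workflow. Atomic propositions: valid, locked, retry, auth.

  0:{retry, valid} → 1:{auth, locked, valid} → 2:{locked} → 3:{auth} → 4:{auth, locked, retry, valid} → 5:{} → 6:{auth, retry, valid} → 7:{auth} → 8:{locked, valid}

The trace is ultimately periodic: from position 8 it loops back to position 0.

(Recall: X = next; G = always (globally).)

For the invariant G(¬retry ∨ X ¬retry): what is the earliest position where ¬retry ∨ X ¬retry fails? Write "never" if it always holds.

never

¬retry ∨ X ¬retry holds at every position 0..8, and those are all the positions the trace ever visits, so the invariant G(¬retry ∨ X ¬retry) is never violated.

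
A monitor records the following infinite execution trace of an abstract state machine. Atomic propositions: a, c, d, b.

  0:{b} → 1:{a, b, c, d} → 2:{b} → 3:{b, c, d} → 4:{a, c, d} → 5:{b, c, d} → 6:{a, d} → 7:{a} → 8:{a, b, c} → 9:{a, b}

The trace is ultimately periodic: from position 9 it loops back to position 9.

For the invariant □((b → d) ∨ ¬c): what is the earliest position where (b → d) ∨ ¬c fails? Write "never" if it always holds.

Check (b → d) ∨ ¬c at each position in order: 0 ✓, 1 ✓, 2 ✓, 3 ✓, 4 ✓, 5 ✓, 6 ✓, 7 ✓.
At position 8 the labels are {a, b, c}, so (b → d) ∨ ¬c is false there. This is the first violation.

8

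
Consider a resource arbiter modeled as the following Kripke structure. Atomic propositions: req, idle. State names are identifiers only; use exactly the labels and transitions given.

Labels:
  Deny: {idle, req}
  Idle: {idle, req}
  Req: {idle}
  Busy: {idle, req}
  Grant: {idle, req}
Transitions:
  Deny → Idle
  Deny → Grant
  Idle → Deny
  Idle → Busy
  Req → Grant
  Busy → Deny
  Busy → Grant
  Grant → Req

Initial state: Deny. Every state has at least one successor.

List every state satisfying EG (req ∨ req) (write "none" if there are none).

States satisfying req ∨ req: {Deny, Idle, Busy, Grant}.
States satisfying EG (req ∨ req): {Deny, Idle, Busy}.

{Deny, Idle, Busy}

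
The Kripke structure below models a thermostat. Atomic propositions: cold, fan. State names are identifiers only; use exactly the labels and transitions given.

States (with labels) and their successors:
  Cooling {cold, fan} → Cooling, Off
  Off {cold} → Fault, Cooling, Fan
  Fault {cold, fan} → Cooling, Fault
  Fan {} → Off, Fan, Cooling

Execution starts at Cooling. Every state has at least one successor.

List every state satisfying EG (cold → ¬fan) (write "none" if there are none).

{Off, Fan}

States satisfying cold → ¬fan: {Off, Fan}.
States satisfying EG (cold → ¬fan): {Off, Fan}.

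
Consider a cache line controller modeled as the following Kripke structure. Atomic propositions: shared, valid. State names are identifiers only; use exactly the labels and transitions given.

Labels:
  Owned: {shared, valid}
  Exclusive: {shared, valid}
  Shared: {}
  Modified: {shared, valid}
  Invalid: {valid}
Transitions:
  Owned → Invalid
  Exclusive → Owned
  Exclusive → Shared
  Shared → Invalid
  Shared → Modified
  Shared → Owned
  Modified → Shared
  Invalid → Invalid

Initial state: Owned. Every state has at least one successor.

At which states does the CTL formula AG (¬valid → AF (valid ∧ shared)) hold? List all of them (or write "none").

{Owned, Invalid}

States satisfying ¬valid → AF (valid ∧ shared): {Owned, Exclusive, Modified, Invalid}.
States satisfying AG (¬valid → AF (valid ∧ shared)): {Owned, Invalid}.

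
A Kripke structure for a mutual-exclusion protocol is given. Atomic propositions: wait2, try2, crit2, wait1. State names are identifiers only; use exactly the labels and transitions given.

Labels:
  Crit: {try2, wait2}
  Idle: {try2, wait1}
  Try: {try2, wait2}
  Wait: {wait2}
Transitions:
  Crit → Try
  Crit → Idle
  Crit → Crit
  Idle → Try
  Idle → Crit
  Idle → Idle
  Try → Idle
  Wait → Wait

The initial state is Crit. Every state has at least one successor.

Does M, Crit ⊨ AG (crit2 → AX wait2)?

States satisfying crit2 → AX wait2: {Crit, Idle, Try, Wait}.
States satisfying AG (crit2 → AX wait2): {Crit, Idle, Try, Wait}.
Every state reachable from Crit satisfies crit2 → AX wait2.
Crit ∈ Sat(AG (crit2 → AX wait2)).

Holds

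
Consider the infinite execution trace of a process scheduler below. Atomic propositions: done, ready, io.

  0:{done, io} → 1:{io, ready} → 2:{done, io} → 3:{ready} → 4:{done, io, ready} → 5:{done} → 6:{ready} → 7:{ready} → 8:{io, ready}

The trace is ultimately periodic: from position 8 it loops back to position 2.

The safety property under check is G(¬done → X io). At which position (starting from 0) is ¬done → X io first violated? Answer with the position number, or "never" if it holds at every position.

6

Check ¬done → X io at each position in order: 0 ✓, 1 ✓, 2 ✓, 3 ✓, 4 ✓, 5 ✓.
At position 6 the labels are {ready} and the next position 7 has {ready}, so ¬done → X io is false there. This is the first violation.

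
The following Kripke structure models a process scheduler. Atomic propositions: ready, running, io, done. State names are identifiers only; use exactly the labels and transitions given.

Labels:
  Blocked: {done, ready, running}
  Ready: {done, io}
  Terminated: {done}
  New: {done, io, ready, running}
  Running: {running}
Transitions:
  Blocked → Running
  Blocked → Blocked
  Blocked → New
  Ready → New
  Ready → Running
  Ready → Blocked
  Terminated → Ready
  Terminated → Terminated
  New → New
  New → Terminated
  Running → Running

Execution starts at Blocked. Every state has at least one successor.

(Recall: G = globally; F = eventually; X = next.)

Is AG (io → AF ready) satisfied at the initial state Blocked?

Does not hold

States satisfying io → AF ready: {Blocked, Terminated, New, Running}.
States satisfying AG (io → AF ready): {Running}.
Ready is reachable from Blocked and violates io → AF ready, so AG fails at Blocked.
Blocked ∉ Sat(AG (io → AF ready)).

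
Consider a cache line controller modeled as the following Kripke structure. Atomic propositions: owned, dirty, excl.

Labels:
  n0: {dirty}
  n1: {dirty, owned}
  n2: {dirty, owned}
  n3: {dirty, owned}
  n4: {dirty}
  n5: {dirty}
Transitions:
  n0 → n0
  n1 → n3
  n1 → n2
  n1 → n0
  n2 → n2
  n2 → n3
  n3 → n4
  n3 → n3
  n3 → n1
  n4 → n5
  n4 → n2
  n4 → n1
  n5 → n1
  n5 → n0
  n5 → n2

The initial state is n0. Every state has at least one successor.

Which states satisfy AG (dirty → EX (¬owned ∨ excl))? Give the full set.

{n0}

States satisfying dirty → EX (¬owned ∨ excl): {n0, n1, n3, n4, n5}.
States satisfying AG (dirty → EX (¬owned ∨ excl)): {n0}.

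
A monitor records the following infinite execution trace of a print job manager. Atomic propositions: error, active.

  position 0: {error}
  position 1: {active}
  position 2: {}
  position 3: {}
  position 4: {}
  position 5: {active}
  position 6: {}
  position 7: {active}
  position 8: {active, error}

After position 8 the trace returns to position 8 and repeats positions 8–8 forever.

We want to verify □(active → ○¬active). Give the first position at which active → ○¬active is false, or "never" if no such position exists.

Check active → ○¬active at each position in order: 0 ✓, 1 ✓, 2 ✓, 3 ✓, 4 ✓, 5 ✓, 6 ✓.
At position 7 the labels are {active} and the next position 8 has {active, error}, so active → ○¬active is false there. This is the first violation.

7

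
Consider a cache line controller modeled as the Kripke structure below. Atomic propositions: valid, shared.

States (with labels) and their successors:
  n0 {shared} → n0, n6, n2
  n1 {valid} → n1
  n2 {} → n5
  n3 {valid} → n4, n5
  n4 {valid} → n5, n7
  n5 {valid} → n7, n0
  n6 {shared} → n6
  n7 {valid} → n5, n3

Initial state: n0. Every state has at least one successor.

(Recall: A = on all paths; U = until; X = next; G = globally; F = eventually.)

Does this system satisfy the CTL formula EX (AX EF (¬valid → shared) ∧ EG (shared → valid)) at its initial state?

Satisfied

States satisfying AX EF (¬valid → shared) ∧ EG (shared → valid): {n1, n2, n3, n4, n5, n7}.
States satisfying EX (AX EF (¬valid → shared) ∧ EG (shared → valid)): {n0, n1, n2, n3, n4, n5, n7}.
n0 ∈ Sat(EX (AX EF (¬valid → shared) ∧ EG (shared → valid))).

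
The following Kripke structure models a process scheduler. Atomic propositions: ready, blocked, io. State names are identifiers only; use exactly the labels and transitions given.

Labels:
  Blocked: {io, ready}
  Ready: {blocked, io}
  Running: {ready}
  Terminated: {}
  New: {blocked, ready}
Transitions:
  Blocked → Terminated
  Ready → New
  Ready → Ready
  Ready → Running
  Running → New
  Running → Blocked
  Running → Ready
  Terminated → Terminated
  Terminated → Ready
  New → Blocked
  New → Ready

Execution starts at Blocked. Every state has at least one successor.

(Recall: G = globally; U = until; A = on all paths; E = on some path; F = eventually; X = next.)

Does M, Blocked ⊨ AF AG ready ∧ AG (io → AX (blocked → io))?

States satisfying AG ready: ∅.
States satisfying AF AG ready: ∅.
States satisfying io → AX (blocked → io): {Blocked, Running, Terminated, New}.
States satisfying AG (io → AX (blocked → io)): ∅.
States satisfying AF AG ready ∧ AG (io → AX (blocked → io)): ∅.
Blocked ∉ Sat(AF AG ready ∧ AG (io → AX (blocked → io))).

No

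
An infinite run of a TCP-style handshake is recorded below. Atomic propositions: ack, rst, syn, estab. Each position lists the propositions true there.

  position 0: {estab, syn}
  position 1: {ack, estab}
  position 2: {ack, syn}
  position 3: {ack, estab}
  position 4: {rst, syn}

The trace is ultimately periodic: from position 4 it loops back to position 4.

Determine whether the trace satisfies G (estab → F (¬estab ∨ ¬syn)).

estab → F (¬estab ∨ ¬syn) holds at every position 0..4, and those are all positions ever visited, so G (estab → F (¬estab ∨ ¬syn)) holds.
Positions where estab holds: 0, 1, 3.
Check F (¬estab ∨ ¬syn) at each: 0→ok, 1→ok, 3→ok.

Satisfied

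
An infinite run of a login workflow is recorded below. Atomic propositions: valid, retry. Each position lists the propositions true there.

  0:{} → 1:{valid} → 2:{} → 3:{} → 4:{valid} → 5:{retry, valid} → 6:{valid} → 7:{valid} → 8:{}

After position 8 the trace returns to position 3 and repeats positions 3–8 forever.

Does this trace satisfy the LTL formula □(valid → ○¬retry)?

valid → ○¬retry must hold at every position from 0 onward. It fails at position 4, so □(valid → ○¬retry) is false.
Positions where valid holds: 1, 4, 5, 6, 7.
Check ○¬retry at each: 1→ok, 4→fails, 5→ok, 6→ok, 7→ok.

Does not hold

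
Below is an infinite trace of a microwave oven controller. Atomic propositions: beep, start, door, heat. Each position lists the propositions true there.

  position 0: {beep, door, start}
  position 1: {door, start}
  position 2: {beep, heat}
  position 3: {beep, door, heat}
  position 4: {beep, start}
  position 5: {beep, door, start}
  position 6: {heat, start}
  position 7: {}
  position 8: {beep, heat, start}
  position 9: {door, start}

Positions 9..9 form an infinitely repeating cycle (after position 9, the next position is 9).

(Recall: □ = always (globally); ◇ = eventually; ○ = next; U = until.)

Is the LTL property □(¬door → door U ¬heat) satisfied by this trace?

No

¬door → door U ¬heat must hold at every position from 0 onward. It fails at position 2, so □(¬door → door U ¬heat) is false.
Positions where ¬door holds: 2, 4, 6, 7, 8.
Check door U ¬heat at each: 2→fails, 4→ok, 6→fails, 7→ok, 8→fails.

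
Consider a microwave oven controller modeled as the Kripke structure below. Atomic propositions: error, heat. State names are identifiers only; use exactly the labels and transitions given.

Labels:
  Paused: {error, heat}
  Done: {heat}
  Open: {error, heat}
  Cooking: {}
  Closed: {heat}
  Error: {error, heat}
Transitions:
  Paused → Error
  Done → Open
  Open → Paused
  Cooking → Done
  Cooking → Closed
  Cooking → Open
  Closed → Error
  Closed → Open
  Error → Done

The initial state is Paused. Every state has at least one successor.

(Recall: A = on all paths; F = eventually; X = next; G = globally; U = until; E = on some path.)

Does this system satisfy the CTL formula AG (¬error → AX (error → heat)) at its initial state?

States satisfying ¬error → AX (error → heat): {Paused, Done, Open, Cooking, Closed, Error}.
States satisfying AG (¬error → AX (error → heat)): {Paused, Done, Open, Cooking, Closed, Error}.
Every state reachable from Paused satisfies ¬error → AX (error → heat).
Paused ∈ Sat(AG (¬error → AX (error → heat))).

Satisfied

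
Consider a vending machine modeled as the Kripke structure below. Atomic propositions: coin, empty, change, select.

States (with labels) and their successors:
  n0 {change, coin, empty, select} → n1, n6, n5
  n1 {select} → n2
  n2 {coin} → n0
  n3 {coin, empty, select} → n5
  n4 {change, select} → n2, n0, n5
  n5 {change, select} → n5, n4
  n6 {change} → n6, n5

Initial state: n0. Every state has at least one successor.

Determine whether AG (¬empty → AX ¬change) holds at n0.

No

States satisfying ¬empty → AX ¬change: {n0, n1, n3}.
States satisfying AG (¬empty → AX ¬change): ∅.
n2 is reachable from n0 and violates ¬empty → AX ¬change, so AG fails at n0.
n0 ∉ Sat(AG (¬empty → AX ¬change)).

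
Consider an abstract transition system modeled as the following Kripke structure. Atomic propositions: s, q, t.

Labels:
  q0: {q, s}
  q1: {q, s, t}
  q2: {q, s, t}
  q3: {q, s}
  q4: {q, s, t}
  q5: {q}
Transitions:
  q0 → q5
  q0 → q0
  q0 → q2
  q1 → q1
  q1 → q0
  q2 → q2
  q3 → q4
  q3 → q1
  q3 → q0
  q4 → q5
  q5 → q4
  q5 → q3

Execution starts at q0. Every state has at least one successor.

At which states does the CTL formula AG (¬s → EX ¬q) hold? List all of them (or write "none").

{q2}

States satisfying ¬s → EX ¬q: {q0, q1, q2, q3, q4}.
States satisfying AG (¬s → EX ¬q): {q2}.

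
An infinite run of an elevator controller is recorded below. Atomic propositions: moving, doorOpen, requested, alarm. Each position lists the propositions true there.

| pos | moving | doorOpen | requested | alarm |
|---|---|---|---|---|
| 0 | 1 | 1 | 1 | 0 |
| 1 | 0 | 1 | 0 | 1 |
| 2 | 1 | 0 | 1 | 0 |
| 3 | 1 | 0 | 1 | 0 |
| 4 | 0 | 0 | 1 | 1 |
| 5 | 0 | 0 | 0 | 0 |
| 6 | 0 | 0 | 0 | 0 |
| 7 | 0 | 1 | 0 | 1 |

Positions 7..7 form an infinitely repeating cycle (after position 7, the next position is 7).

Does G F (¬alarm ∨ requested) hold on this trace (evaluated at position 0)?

No

F (¬alarm ∨ requested) must hold at every position from 0 onward. It fails at position 7, so G F (¬alarm ∨ requested) is false.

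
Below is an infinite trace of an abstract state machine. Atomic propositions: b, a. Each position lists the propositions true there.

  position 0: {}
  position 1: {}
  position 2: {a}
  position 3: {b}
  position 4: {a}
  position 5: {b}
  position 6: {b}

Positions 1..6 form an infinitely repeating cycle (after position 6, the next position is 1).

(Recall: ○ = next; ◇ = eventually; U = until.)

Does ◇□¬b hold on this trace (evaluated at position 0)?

No

□¬b is false at every position 0..6, so it never becomes true and ◇□¬b fails.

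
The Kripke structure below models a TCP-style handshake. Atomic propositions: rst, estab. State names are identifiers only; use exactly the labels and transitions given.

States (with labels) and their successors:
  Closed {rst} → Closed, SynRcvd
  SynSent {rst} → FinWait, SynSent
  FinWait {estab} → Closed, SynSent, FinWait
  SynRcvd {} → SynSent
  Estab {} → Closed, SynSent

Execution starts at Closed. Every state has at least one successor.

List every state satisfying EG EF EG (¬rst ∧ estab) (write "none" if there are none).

States satisfying EF EG (¬rst ∧ estab): {Closed, SynSent, FinWait, SynRcvd, Estab}.
States satisfying EG EF EG (¬rst ∧ estab): {Closed, SynSent, FinWait, SynRcvd, Estab}.

{Closed, SynSent, FinWait, SynRcvd, Estab}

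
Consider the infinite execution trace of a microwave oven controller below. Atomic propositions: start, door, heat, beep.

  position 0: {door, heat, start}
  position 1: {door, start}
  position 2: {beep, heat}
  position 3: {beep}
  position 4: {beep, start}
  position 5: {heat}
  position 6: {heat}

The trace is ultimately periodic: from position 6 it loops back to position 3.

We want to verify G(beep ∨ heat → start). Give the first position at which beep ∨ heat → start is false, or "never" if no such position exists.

2

Check beep ∨ heat → start at each position in order: 0 ✓, 1 ✓.
At position 2 the labels are {beep, heat}, so beep ∨ heat → start is false there. This is the first violation.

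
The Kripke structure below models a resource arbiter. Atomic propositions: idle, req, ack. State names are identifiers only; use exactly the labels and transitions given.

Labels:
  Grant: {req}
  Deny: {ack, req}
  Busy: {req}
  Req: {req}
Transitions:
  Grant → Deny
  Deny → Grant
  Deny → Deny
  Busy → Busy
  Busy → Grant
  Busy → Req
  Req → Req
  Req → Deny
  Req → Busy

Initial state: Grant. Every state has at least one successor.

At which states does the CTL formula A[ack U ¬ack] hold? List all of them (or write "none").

{Grant, Busy, Req}

States satisfying ack: {Deny}.
States satisfying ¬ack: {Grant, Busy, Req}.
States satisfying A[ack U ¬ack]: {Grant, Busy, Req}.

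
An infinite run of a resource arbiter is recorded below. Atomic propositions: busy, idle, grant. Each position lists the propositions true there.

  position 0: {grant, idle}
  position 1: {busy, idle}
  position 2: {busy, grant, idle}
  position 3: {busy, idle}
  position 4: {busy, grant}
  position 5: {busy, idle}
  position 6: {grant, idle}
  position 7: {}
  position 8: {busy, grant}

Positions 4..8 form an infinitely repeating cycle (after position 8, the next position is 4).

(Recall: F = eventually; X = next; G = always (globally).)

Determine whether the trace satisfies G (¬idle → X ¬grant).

No

¬idle → X ¬grant must hold at every position from 0 onward. It fails at position 7, so G (¬idle → X ¬grant) is false.
Positions where ¬idle holds: 4, 7, 8.
Check X ¬grant at each: 4→ok, 7→fails, 8→fails.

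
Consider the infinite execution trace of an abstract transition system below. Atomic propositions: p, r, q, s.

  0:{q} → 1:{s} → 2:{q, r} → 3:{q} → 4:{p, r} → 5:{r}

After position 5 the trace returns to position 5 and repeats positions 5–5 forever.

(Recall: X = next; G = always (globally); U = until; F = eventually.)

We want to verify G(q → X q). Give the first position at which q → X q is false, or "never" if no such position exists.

0

At position 0 the labels are {q} and the next position 1 has {s}, so q → X q is false there. This is the first violation.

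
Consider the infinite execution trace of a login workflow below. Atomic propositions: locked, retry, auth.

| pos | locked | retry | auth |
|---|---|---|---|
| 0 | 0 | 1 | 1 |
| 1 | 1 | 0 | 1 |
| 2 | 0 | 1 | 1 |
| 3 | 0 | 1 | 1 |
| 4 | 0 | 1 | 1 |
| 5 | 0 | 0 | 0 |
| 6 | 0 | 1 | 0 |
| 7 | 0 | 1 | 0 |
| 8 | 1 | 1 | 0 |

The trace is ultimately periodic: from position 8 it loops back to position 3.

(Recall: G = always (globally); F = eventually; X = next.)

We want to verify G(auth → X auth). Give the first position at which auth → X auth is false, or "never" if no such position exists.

Check auth → X auth at each position in order: 0 ✓, 1 ✓, 2 ✓, 3 ✓.
At position 4 the labels are {auth, retry} and the next position 5 has {}, so auth → X auth is false there. This is the first violation.

4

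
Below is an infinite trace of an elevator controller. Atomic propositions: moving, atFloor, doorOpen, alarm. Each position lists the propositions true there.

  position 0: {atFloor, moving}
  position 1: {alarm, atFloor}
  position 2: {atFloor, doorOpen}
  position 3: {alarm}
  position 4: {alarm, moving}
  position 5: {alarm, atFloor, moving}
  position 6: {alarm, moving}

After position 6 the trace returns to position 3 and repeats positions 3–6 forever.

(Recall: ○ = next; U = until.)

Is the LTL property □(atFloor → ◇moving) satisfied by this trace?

atFloor → ◇moving holds at every position 0..6, and those are all positions ever visited, so □(atFloor → ◇moving) holds.
Positions where atFloor holds: 0, 1, 2, 5.
Check ◇moving at each: 0→ok, 1→ok, 2→ok, 5→ok.

Satisfied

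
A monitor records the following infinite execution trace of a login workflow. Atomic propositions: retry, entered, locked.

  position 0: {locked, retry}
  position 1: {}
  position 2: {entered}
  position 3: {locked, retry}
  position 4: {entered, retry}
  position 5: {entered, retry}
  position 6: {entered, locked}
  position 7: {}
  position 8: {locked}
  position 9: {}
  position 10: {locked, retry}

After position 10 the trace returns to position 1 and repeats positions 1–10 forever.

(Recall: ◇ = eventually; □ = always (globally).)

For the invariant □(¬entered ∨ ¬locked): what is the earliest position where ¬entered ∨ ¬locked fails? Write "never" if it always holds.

6

Check ¬entered ∨ ¬locked at each position in order: 0 ✓, 1 ✓, 2 ✓, 3 ✓, 4 ✓, 5 ✓.
At position 6 the labels are {entered, locked}, so ¬entered ∨ ¬locked is false there. This is the first violation.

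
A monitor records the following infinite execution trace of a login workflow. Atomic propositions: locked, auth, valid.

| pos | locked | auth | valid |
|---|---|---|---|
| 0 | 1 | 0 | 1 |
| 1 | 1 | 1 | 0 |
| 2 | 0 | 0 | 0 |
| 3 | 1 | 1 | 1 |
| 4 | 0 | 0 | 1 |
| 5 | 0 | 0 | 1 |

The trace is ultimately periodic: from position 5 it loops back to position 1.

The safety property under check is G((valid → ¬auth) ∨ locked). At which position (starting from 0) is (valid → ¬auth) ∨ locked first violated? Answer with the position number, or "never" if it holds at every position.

(valid → ¬auth) ∨ locked holds at every position 0..5, and those are all the positions the trace ever visits, so the invariant G((valid → ¬auth) ∨ locked) is never violated.

never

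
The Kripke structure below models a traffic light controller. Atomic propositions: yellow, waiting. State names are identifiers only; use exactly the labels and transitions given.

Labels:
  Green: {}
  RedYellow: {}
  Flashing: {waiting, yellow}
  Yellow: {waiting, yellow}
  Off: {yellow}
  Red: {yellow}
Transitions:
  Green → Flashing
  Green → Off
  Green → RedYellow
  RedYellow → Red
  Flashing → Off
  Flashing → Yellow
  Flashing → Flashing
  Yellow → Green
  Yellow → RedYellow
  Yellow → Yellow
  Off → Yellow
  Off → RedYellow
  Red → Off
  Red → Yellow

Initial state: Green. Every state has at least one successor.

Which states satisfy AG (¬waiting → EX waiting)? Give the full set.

none

States satisfying ¬waiting → EX waiting: {Green, Flashing, Yellow, Off, Red}.
States satisfying AG (¬waiting → EX waiting): ∅.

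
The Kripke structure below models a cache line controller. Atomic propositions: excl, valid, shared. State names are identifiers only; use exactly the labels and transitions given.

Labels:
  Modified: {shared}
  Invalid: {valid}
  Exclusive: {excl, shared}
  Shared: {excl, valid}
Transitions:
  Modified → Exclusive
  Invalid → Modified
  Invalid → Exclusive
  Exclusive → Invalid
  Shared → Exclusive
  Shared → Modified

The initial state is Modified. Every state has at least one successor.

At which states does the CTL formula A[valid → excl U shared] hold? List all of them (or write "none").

States satisfying valid → excl: {Modified, Exclusive, Shared}.
States satisfying shared: {Modified, Exclusive}.
States satisfying A[valid → excl U shared]: {Modified, Exclusive, Shared}.

{Modified, Exclusive, Shared}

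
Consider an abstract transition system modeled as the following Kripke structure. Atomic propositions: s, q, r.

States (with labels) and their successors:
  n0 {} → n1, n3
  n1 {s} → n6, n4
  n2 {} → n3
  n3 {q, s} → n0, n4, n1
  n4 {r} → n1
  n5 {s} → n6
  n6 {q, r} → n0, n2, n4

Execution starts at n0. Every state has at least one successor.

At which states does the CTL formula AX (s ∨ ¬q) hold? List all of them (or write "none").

{n0, n2, n3, n4, n6}

States satisfying s ∨ ¬q: {n0, n1, n2, n3, n4, n5}.
States satisfying AX (s ∨ ¬q): {n0, n2, n3, n4, n6}.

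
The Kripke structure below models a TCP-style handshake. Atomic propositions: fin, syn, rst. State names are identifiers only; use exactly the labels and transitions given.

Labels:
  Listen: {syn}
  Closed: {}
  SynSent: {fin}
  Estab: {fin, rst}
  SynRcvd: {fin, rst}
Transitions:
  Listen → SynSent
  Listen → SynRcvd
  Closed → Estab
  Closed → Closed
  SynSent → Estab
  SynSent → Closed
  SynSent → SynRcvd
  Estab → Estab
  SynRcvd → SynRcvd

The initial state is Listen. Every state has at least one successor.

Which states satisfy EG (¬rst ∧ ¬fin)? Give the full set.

States satisfying ¬rst ∧ ¬fin: {Listen, Closed}.
States satisfying EG (¬rst ∧ ¬fin): {Closed}.

{Closed}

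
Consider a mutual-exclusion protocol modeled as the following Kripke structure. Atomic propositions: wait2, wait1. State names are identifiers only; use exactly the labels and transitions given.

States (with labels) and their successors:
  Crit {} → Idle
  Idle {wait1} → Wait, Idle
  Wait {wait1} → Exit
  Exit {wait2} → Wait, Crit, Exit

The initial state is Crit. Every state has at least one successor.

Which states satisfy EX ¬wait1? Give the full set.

{Wait, Exit}

States satisfying ¬wait1: {Crit, Exit}.
States satisfying EX ¬wait1: {Wait, Exit}.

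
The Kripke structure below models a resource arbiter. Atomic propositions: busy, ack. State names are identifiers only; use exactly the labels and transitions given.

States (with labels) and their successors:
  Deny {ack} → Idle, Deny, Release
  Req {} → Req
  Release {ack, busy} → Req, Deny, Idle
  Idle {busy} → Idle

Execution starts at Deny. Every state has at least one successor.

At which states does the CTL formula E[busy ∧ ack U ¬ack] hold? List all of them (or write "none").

States satisfying busy ∧ ack: {Release}.
States satisfying ¬ack: {Req, Idle}.
States satisfying E[busy ∧ ack U ¬ack]: {Req, Release, Idle}.

{Req, Release, Idle}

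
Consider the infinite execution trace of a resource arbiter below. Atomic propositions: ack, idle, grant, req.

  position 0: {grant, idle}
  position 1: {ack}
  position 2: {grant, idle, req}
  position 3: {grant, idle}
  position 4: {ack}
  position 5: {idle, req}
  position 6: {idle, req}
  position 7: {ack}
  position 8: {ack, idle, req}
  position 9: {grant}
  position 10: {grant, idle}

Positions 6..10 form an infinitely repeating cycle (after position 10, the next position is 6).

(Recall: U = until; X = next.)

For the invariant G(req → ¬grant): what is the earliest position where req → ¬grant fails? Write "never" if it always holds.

Check req → ¬grant at each position in order: 0 ✓, 1 ✓.
At position 2 the labels are {grant, idle, req}, so req → ¬grant is false there. This is the first violation.

2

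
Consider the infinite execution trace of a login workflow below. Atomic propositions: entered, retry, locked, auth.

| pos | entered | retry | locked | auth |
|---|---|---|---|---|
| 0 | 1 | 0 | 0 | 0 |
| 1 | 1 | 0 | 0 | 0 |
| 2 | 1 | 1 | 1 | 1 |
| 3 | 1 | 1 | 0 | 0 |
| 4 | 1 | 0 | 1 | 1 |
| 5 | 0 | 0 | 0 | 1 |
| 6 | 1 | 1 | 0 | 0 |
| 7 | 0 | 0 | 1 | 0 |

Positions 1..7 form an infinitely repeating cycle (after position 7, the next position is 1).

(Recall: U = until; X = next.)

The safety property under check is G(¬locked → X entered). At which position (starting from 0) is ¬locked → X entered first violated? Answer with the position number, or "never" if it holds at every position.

Check ¬locked → X entered at each position in order: 0 ✓, 1 ✓, 2 ✓, 3 ✓, 4 ✓, 5 ✓.
At position 6 the labels are {entered, retry} and the next position 7 has {locked}, so ¬locked → X entered is false there. This is the first violation.

6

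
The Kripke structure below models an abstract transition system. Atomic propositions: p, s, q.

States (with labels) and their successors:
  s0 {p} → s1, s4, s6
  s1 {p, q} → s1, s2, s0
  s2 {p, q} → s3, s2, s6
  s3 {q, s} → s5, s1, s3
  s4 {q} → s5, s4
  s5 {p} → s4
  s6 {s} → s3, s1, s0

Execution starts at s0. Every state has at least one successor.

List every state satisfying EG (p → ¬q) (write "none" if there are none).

States satisfying p → ¬q: {s0, s3, s4, s5, s6}.
States satisfying EG (p → ¬q): {s0, s3, s4, s5, s6}.

{s0, s3, s4, s5, s6}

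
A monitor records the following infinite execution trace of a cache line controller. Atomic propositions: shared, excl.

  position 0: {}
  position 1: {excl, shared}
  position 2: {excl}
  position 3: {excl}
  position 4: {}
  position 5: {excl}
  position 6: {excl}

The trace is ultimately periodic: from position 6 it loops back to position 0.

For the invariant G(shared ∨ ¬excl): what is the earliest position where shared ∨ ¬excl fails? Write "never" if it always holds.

2

Check shared ∨ ¬excl at each position in order: 0 ✓, 1 ✓.
At position 2 the labels are {excl}, so shared ∨ ¬excl is false there. This is the first violation.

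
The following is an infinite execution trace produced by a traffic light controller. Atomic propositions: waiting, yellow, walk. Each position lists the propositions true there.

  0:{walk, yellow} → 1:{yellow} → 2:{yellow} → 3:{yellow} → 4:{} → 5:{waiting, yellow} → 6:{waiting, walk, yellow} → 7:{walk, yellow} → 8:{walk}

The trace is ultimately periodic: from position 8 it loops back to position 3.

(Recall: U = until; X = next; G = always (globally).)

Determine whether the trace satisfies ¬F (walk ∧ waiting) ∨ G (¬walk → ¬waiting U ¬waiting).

Violated

¬walk → ¬waiting U ¬waiting must hold at every position from 0 onward. It fails at position 5, so G (¬walk → ¬waiting U ¬waiting) is false.
Positions where ¬walk holds: 1, 2, 3, 4, 5.
Check ¬waiting U ¬waiting at each: 1→ok, 2→ok, 3→ok, 4→ok, 5→fails.
At position 0: ¬F (walk ∧ waiting) is false; G (¬walk → ¬waiting U ¬waiting) is false; so ¬F (walk ∧ waiting) ∨ G (¬walk → ¬waiting U ¬waiting) is false.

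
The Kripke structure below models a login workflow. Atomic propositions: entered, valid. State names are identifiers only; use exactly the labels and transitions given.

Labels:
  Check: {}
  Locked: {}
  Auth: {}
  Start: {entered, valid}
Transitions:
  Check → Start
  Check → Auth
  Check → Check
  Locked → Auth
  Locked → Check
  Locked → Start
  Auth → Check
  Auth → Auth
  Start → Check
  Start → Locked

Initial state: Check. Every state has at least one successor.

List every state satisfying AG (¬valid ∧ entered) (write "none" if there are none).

none

States satisfying ¬valid ∧ entered: ∅.
States satisfying AG (¬valid ∧ entered): ∅.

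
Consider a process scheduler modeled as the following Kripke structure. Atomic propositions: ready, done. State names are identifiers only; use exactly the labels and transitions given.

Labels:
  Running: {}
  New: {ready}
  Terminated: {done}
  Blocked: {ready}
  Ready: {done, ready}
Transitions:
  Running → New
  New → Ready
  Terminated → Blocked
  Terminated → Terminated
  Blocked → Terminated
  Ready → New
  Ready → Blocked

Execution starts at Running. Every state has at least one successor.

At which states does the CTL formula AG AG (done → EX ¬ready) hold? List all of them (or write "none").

{Terminated, Blocked}

States satisfying AG (done → EX ¬ready): {Terminated, Blocked}.
States satisfying AG AG (done → EX ¬ready): {Terminated, Blocked}.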